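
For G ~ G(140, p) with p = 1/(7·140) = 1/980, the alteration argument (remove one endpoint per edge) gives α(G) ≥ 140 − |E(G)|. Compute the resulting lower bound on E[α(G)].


E[|E(G)|] = C(140, 2)·p = 9730 · (1/980) = 139/14.
E[α(G)] ≥ n − E[|E(G)|] = 140 − 139/14 = 1821/14.
Numerically: ≈ 130.071429.
(This is only a lower bound; the true E[α(G)] may be larger.)

E[α(G)] ≥ 1821/14 ≈ 130.071429.


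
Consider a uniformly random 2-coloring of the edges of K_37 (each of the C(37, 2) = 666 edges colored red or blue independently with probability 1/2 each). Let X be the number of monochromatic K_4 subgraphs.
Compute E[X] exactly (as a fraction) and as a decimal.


Let X = Σ_S X_S over the C(37, 4) = 66045 subsets S of size 4, where X_S = 1 if the K_4 on S is monochromatic.
For a fixed S, the K_4 on S has C(4, 2) = 6 edges. P[all 6 edges red] = (1/2)^6, and likewise for blue, so P[monochromatic] = 2·(1/2)^6 = 2^{1 − 6} = 1/32.
By linearity: E[X] = C(37, 4) · 2^{1 − 6} = 66045 · 1/32 = 66045/32.
Numerically: E[X] ≈ 2063.90625.

E[X] = C(37,4)·2^(1−C(4,2)) = 66045/32 ≈ 2063.90625.


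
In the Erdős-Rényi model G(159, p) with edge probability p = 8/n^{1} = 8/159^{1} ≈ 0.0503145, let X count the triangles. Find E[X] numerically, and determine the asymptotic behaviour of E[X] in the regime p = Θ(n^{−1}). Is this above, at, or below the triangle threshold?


Number of potential triangles: C(159, 3) = 657359.
Each occurs with probability p³ ≈ (0.0503145)³ ≈ 1.27373355e-04.
By linearity: E[X] = C(159, 3)·p³ ≈ 657359 · 1.27373355e-04 ≈ 83.730021.
Here α = 1, so p = 8/n is exactly at the triangle threshold p ~ 1/n. Asymptotically E[X] → c³/6 = 8³/6 = 256/3 ≈ 85.333333, a bounded constant. In this regime the triangle count is asymptotically Poisson(c³/6).

E[X] ≈ 83.730021; in regime p = Θ(1/n^{1}) E[X] stays bounded (at the triangle threshold p ~ 1/n).


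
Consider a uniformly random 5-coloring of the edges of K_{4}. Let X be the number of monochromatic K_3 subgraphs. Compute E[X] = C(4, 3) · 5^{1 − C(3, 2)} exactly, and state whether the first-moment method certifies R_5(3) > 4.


E[X] = C(4, 3) · 5^{1 − 3} = 4 · 5^{−2} = 4/25.
As a reduced fraction: E[X] = 4/25 ≈ 0.160.
Is E[X] < 1? YES.
Since E[X] < 1, there exists a 5-coloring of K_{4} with no monochromatic K_3; hence R_5(3) > 4.

E[X] = 4/25 ≈ 0.160; E[X] < 1, so R_5(3) > 4.


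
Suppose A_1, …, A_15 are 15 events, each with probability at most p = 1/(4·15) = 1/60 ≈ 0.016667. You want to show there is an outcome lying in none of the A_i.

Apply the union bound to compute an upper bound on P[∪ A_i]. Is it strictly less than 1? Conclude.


Union bound: P[∪_{i=1}^{15} A_i] ≤ Σ_i P[A_i] ≤ 15·p = 15·(1/60) = 1/4.
Numerically: 1/4 ≈ 0.250000.
Is 1/4 < 1? YES.
Since P[∪ A_i] ≤ 1/4 < 1, the complement has P[∩ A_i^c] ≥ 1 − 1/4 = 3/4 > 0, so some outcome avoids every A_i.

15·p = 1/4 ≈ 0.250000; existence CERTIFIED by the union bound.


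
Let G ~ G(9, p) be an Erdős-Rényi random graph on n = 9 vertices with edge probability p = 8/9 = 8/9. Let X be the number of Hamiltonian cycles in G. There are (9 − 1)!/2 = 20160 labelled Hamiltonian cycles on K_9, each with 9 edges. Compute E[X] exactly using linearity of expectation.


K_9 has (9 − 1)!/2 = 20160 labelled Hamiltonian cycles.
For each such Hamiltonian cycle H, let X_H = 1 if all 9 edges of H are present in G. Then P[X_H = 1] = p^{9} = (8/9)^{9} = 134217728/387420489.
By linearity: E[X] = Σ_H E[X_H] = 20160 · p^{9} = 20160 · 134217728/387420489 = 300647710720/43046721.
Numerically: E[X] ≈ 6.98e+03.

E[X] = 20160 · (8/9)^{9} = 300647710720/43046721 ≈ 6.98e+03.


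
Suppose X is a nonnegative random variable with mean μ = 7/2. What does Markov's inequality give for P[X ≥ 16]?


μ = E[X] = 7/2, a = 16.
Markov: P[X ≥ 16] ≤ μ/a = (7/2)/16 = 7/32.
Numerically: ≈ 0.21875.
(Since a = 16 > μ = 3.50000, the bound 7/32 is < 1 and informative.)

P[X ≥ 16] ≤ 7/32 ≈ 0.21875.


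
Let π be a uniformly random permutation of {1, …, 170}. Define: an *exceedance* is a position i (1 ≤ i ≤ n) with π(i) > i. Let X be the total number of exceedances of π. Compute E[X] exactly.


Write X = Σ_{i=1}^{170} X_i, where X_i = 1_{π(i) > i}.
For each fixed i, π(i) is uniform over {1, …, 170} (marginal of a uniform permutation), so P[π(i) > i] = (n − i)/n. Summing: Σ_{i=1}^{170} (n − i)/n = (0 + 1 + … + 169)/170 = 170(170 − 1)/(2·170) = (170 − 1)/2.
Hence E[X] = Σ_{i=1}^{170} (170 − i)/170 = 169/2 ≈ 84.500.

E[X] = 169/2 = 84.500.


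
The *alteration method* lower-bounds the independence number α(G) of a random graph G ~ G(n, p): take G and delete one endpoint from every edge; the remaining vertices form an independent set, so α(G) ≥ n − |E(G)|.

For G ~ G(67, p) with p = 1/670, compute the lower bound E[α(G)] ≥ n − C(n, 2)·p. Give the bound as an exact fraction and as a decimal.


E[|E(G)|] = C(67, 2)·p = 2211 · (1/670) = 33/10.
E[α(G)] ≥ n − E[|E(G)|] = 67 − 33/10 = 637/10.
Numerically: ≈ 63.700.
(This is only a lower bound; the true E[α(G)] may be larger.)

E[α(G)] ≥ 637/10 ≈ 63.700.


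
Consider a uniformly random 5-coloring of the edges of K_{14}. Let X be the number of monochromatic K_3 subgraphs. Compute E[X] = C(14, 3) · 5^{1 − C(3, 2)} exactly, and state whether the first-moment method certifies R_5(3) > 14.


E[X] = C(14, 3) · 5^{1 − 3} = 364 · 5^{−2} = 364/25.
As a reduced fraction: E[X] = 364/25 ≈ 14.560.
Is E[X] < 1? NO.
Since E[X] ≥ 1, the first-moment bound is inconclusive at n = 14; it does NOT by itself certify R_5(3) > 14.

E[X] = 364/25 ≈ 14.560; E[X] ≥ 1; first-moment method inconclusive here.


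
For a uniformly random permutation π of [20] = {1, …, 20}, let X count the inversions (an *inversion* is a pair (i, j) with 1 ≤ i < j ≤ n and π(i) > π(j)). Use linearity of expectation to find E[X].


Write X = Σ X_I over the C(20, 2) = 190 pairs i < j, with X_I the indicator of one inversion.
There are 190 indicators.
For each fixed pair i < j, the values π(i) and π(j) are two distinct elements of {1, …, 20} in uniformly random order; by symmetry P[π(i) > π(j)] = 1/2.
By linearity: E[X] = 190 · (1/2) = C(20, 2) · (1/2) = 190/2 = 95 ≈ 95.000000.

E[X] = 95 = 95.000000.


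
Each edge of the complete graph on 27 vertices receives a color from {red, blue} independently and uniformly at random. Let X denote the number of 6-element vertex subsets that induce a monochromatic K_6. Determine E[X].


Let X = Σ_S X_S over the C(27, 6) = 296010 subsets S of size 6, where X_S = 1 if the K_6 on S is monochromatic.
For a fixed S, the K_6 on S has C(6, 2) = 15 edges. P[all 15 edges red] = (1/2)^15, and likewise for blue, so P[monochromatic] = 2·(1/2)^15 = 2^{1 − 15} = 1/16384.
By linearity of expectation: E[X] = C(27, 6) · 2^{1 − 15} = 296010 · 1/16384 = 148005/8192.
Numerically: E[X] ≈ 18.067017.

E[X] = C(27,6)·2^(1−C(6,2)) = 148005/8192 ≈ 18.067017.


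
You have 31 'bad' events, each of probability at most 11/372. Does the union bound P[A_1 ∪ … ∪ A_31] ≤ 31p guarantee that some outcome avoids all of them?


Union bound: P[∪_{i=1}^{31} A_i] ≤ Σ_i P[A_i] ≤ 31·p = 31·(11/372) = 11/12.
Numerically: 11/12 ≈ 0.917.
Is 11/12 < 1? YES.
Since P[∪ A_i] ≤ 11/12 < 1, the complement has P[∩ A_i^c] ≥ 1 − 11/12 = 1/12 > 0, so some outcome avoids every A_i.

31·p = 11/12 ≈ 0.917; existence CERTIFIED by the union bound.


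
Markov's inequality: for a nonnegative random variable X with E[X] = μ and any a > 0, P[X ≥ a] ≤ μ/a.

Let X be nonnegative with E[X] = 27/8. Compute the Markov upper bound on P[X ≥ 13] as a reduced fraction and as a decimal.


μ = E[X] = 27/8, a = 13.
Markov: P[X ≥ 13] ≤ μ/a = (27/8)/13 = 27/104.
Numerically: ≈ 0.259615.
(Since a = 13 > μ = 3.375000, the bound 27/104 is < 1 and informative.)

P[X ≥ 13] ≤ 27/104 ≈ 0.259615.


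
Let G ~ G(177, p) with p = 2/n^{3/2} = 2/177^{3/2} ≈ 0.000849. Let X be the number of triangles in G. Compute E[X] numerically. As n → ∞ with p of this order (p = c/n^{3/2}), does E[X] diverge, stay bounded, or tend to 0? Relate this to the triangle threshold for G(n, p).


Number of potential triangles: C(177, 3) = 908600.
Each occurs with probability p³ ≈ (0.000849)³ ≈ 6.12647e-10.
By linearity: E[X] = C(177, 3)·p³ ≈ 908600 · 6.12647e-10 ≈ 0.001.
Since α = 3/2 > 1, p = c/n^{3/2} = o(1/n) is below the triangle threshold p ~ 1/n. Asymptotically E[X] ~ (c³/6)·n^{3(1−α)} = (2³/6)·n^{-1.5} → 0, so by Markov's inequality G has no triangles w.h.p.

E[X] ≈ 0.001; in regime p = Θ(1/n^{3/2}) E[X] tends to 0 (below the triangle threshold p ~ 1/n).


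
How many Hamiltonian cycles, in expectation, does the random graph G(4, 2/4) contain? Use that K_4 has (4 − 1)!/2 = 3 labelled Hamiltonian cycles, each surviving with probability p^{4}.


K_4 has (4 − 1)!/2 = 3 labelled Hamiltonian cycles.
For each such Hamiltonian cycle H, let X_H = 1 if all 4 edges of H are present in G. Then P[X_H = 1] = p^{4} = (1/2)^{4} = 1/16.
Summing the indicators: E[X] = Σ_H E[X_H] = 3 · p^{4} = 3 · 1/16 = 3/16.
Numerically: E[X] ≈ 0.188.

E[X] = 3 · (1/2)^{4} = 3/16 ≈ 0.188.


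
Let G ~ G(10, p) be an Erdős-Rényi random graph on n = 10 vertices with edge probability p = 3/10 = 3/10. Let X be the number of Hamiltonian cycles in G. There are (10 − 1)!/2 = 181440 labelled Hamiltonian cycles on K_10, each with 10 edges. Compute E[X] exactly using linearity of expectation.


K_10 has (10 − 1)!/2 = 181440 labelled Hamiltonian cycles.
For each such Hamiltonian cycle H, let X_H = 1 if all 10 edges of H are present in G. Then P[X_H = 1] = p^{10} = (3/10)^{10} = 59049/10000000000.
Summing the indicators: E[X] = Σ_H E[X_H] = 181440 · p^{10} = 181440 · 59049/10000000000 = 33480783/31250000.
Numerically: E[X] ≈ 1.07.

E[X] = 181440 · (3/10)^{10} = 33480783/31250000 ≈ 1.07.


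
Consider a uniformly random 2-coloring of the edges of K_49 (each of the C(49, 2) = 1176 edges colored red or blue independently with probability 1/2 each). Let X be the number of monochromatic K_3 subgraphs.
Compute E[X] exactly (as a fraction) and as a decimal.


Let X = Σ_S X_S over the C(49, 3) = 18424 subsets S of size 3, where X_S = 1 if the K_3 on S is monochromatic.
For a fixed S, the K_3 on S has C(3, 2) = 3 edges. P[all 3 edges red] = (1/2)^3, and likewise for blue, so P[monochromatic] = 2·(1/2)^3 = 2^{1 − 3} = 1/4.
Summing: E[X] = C(49, 3) · 2^{1 − 3} = 18424 · 1/4 = 4606.
Numerically: E[X] ≈ 4606.000000.

E[X] = C(49,3)·2^(1−C(3,2)) = 4606 ≈ 4606.000000.


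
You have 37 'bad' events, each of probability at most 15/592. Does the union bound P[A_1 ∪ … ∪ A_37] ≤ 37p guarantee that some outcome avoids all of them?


Union bound: P[∪_{i=1}^{37} A_i] ≤ Σ_i P[A_i] ≤ 37·p = 37·(15/592) = 15/16.
Numerically: 15/16 ≈ 0.938.
Is 15/16 < 1? YES.
Since P[∪ A_i] ≤ 15/16 < 1, the complement has P[∩ A_i^c] ≥ 1 − 15/16 = 1/16 > 0, so some outcome avoids every A_i.

37·p = 15/16 ≈ 0.938; existence CERTIFIED by the union bound.


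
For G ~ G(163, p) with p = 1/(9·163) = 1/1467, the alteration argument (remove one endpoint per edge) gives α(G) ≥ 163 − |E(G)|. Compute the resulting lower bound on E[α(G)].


E[|E(G)|] = C(163, 2)·p = 13203 · (1/1467) = 9.
E[α(G)] ≥ n − E[|E(G)|] = 163 − 9 = 154.
Numerically: ≈ 154.000.
(This is only a lower bound; the true E[α(G)] may be larger.)

E[α(G)] ≥ 154 ≈ 154.000.


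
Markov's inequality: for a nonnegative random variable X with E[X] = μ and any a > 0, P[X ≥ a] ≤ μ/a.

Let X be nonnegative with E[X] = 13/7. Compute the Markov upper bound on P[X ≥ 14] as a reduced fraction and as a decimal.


μ = E[X] = 13/7, a = 14.
Markov: P[X ≥ 14] ≤ μ/a = (13/7)/14 = 13/98.
Numerically: ≈ 0.13265.
(Since a = 14 > μ = 1.85714, the bound 13/98 is < 1 and informative.)

P[X ≥ 14] ≤ 13/98 ≈ 0.13265.


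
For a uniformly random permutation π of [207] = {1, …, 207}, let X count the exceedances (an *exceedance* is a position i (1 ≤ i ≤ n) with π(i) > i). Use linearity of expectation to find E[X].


Write X = Σ_{i=1}^{207} X_i, where X_i = 1_{π(i) > i}.
For each fixed i, π(i) is uniform over {1, …, 207} (marginal of a uniform permutation), so P[π(i) > i] = (n − i)/n. Summing: Σ_{i=1}^{207} (n − i)/n = (0 + 1 + … + 206)/207 = 207(207 − 1)/(2·207) = (207 − 1)/2.
Hence E[X] = Σ_{i=1}^{207} (207 − i)/207 = 103 ≈ 103.00000.

E[X] = 103 = 103.00000.


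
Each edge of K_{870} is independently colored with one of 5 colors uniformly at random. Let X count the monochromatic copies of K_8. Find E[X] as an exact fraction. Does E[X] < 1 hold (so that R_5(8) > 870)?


E[X] = C(870, 8) · 5^{1 − 28} = 7881626782940464620 · 5^{−27} = 7881626782940464620/7450580596923828125.
As a reduced fraction: E[X] = 1576325356588092924/1490116119384765625 ≈ 1.0578540.
Is E[X] < 1? NO.
Since E[X] ≥ 1, the first-moment bound is inconclusive at n = 870; it does NOT by itself certify R_5(8) > 870.

E[X] = 1576325356588092924/1490116119384765625 ≈ 1.0578540; E[X] ≥ 1; first-moment method inconclusive here.


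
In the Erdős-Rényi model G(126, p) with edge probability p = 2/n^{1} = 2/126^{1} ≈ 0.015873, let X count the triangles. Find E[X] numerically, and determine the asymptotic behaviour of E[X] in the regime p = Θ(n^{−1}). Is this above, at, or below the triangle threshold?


Number of potential triangles: C(126, 3) = 325500.
Each occurs with probability p³ ≈ (0.015873)³ ≈ 3.99924814e-06.
By linearity: E[X] = C(126, 3)·p³ ≈ 325500 · 3.99924814e-06 ≈ 1.301755.
Here α = 1, so p = 2/n is exactly at the triangle threshold p ~ 1/n. Asymptotically E[X] → c³/6 = 2³/6 = 4/3 ≈ 1.333333, a bounded constant. In this regime the triangle count is asymptotically Poisson(c³/6).

E[X] ≈ 1.301755; in regime p = Θ(1/n^{1}) E[X] stays bounded (at the triangle threshold p ~ 1/n).


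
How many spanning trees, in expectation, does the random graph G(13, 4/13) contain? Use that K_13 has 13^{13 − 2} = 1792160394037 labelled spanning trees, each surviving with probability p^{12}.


K_13 has 13^{13 − 2} = 1792160394037 labelled spanning trees.
For each such spanning tree H, let X_H = 1 if all 12 edges of H are present in G. Then P[X_H = 1] = p^{12} = (4/13)^{12} = 16777216/23298085122481.
By linearity of expectation: E[X] = Σ_H E[X_H] = 1792160394037 · p^{12} = 1792160394037 · 16777216/23298085122481 = 16777216/13.
Numerically: E[X] ≈ 1.291e+06.

E[X] = 1792160394037 · (4/13)^{12} = 16777216/13 ≈ 1.291e+06.


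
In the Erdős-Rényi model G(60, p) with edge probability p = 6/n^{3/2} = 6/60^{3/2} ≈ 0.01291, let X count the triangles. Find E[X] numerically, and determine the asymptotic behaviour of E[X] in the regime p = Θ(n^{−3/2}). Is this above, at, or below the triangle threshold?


Number of potential triangles: C(60, 3) = 34220.
Each occurs with probability p³ ≈ (0.01291)³ ≈ 2.1516574e-06.
By linearity: E[X] = C(60, 3)·p³ ≈ 34220 · 2.1516574e-06 ≈ 0.07363.
Since α = 3/2 > 1, p = c/n^{3/2} = o(1/n) is below the triangle threshold p ~ 1/n. Asymptotically E[X] ~ (c³/6)·n^{3(1−α)} = (6³/6)·n^{-1.5} → 0, so by Markov's inequality G has no triangles w.h.p.

E[X] ≈ 0.07363; in regime p = Θ(1/n^{3/2}) E[X] tends to 0 (below the triangle threshold p ~ 1/n).


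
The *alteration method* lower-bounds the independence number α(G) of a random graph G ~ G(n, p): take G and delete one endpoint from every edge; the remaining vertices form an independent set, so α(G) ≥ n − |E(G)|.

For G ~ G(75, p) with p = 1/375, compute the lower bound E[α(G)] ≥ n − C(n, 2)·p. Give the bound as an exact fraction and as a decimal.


E[|E(G)|] = C(75, 2)·p = 2775 · (1/375) = 37/5.
E[α(G)] ≥ n − E[|E(G)|] = 75 − 37/5 = 338/5.
Numerically: ≈ 67.6000.
(This is only a lower bound; the true E[α(G)] may be larger.)

E[α(G)] ≥ 338/5 ≈ 67.6000.


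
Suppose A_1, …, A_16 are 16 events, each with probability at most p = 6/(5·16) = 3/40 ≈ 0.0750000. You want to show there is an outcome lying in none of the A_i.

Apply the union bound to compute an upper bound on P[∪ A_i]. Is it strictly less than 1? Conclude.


Union bound: P[∪_{i=1}^{16} A_i] ≤ Σ_i P[A_i] ≤ 16·p = 16·(3/40) = 6/5.
Numerically: 6/5 ≈ 1.2000000.
Is 6/5 < 1? NO.
Since the bound 6/5 is ≥ 1, the union bound is uninformative here; it does NOT by itself certify existence.

16·p = 6/5 ≈ 1.2000000; existence NOT certified by the union bound.


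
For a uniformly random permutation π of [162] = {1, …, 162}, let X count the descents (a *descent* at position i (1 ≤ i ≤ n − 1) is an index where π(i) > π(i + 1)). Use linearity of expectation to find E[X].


Write X = Σ X_I over i = 1, …, 161, with X_I the indicator of one descent.
There are 161 indicators.
For each fixed i, the pair (π(i), π(i+1)) is a uniformly random ordered pair of distinct values from {1, …, 162}; by symmetry P[π(i) > π(i+1)] = 1/2.
By linearity: E[X] = 161 · (1/2) = (162 − 1) · (1/2) = 161/2 ≈ 80.50000.

E[X] = 161/2 = 80.50000.


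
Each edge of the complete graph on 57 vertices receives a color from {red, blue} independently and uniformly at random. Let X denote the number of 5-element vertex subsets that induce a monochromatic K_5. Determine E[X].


Let X = Σ_S X_S over the C(57, 5) = 4187106 subsets S of size 5, where X_S = 1 if the K_5 on S is monochromatic.
For a fixed S, the K_5 on S has C(5, 2) = 10 edges. P[all 10 edges red] = (1/2)^10, and likewise for blue, so P[monochromatic] = 2·(1/2)^10 = 2^{1 − 10} = 1/512.
Summing: E[X] = C(57, 5) · 2^{1 − 10} = 4187106 · 1/512 = 2093553/256.
Numerically: E[X] ≈ 8177.9414.

E[X] = C(57,5)·2^(1−C(5,2)) = 2093553/256 ≈ 8177.9414.


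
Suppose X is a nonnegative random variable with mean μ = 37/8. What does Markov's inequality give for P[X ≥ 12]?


μ = E[X] = 37/8, a = 12.
Markov: P[X ≥ 12] ≤ μ/a = (37/8)/12 = 37/96.
Numerically: ≈ 0.385.
(Since a = 12 > μ = 4.625, the bound 37/96 is < 1 and informative.)

P[X ≥ 12] ≤ 37/96 ≈ 0.385.


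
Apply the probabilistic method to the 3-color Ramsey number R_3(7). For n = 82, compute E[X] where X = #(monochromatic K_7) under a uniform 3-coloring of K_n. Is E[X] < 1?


E[X] = C(82, 7) · 3^{1 − 21} = 3801756816 · 3^{−20} = 3801756816/3486784401.
As a reduced fraction: E[X] = 140805808/129140163 ≈ 1.090.
Is E[X] < 1? NO.
Since E[X] ≥ 1, the first-moment bound is inconclusive at n = 82; it does NOT by itself certify R_3(7) > 82.

E[X] = 140805808/129140163 ≈ 1.090; E[X] ≥ 1; first-moment method inconclusive here.


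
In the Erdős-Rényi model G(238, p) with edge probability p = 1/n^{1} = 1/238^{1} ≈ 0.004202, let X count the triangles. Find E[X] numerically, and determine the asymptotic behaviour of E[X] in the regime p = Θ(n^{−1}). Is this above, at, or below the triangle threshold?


Number of potential triangles: C(238, 3) = 2218636.
Each occurs with probability p³ ≈ (0.004202)³ ≈ 7.417698e-08.
By linearity: E[X] = C(238, 3)·p³ ≈ 2218636 · 7.417698e-08 ≈ 0.1646.
Here α = 1, so p = 1/n is exactly at the triangle threshold p ~ 1/n. Asymptotically E[X] → c³/6 = 1³/6 = 1/6 ≈ 0.1667, a bounded constant. In this regime the triangle count is asymptotically Poisson(c³/6).

E[X] ≈ 0.1646; in regime p = Θ(1/n^{1}) E[X] stays bounded (at the triangle threshold p ~ 1/n).


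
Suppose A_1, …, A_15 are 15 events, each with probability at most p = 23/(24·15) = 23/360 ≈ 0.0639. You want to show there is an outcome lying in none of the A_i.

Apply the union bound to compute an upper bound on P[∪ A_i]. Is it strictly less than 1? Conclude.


Union bound: P[∪_{i=1}^{15} A_i] ≤ Σ_i P[A_i] ≤ 15·p = 15·(23/360) = 23/24.
Numerically: 23/24 ≈ 0.9583.
Is 23/24 < 1? YES.
Since P[∪ A_i] ≤ 23/24 < 1, the complement has P[∩ A_i^c] ≥ 1 − 23/24 = 1/24 > 0, so some outcome avoids every A_i.

15·p = 23/24 ≈ 0.9583; existence CERTIFIED by the union bound.


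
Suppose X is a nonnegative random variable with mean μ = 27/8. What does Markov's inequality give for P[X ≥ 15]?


μ = E[X] = 27/8, a = 15.
Markov: P[X ≥ 15] ≤ μ/a = (27/8)/15 = 9/40.
Numerically: ≈ 0.22500.
(Since a = 15 > μ = 3.37500, the bound 9/40 is < 1 and informative.)

P[X ≥ 15] ≤ 9/40 ≈ 0.22500.


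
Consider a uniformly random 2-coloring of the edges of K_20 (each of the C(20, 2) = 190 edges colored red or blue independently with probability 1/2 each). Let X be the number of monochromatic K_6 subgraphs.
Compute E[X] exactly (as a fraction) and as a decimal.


Let X = Σ_S X_S over the C(20, 6) = 38760 subsets S of size 6, where X_S = 1 if the K_6 on S is monochromatic.
For a fixed S, the K_6 on S has C(6, 2) = 15 edges. P[all 15 edges red] = (1/2)^15, and likewise for blue, so P[monochromatic] = 2·(1/2)^15 = 2^{1 − 15} = 1/16384.
By linearity: E[X] = C(20, 6) · 2^{1 − 15} = 38760 · 1/16384 = 4845/2048.
Numerically: E[X] ≈ 2.365723.

E[X] = C(20,6)·2^(1−C(6,2)) = 4845/2048 ≈ 2.365723.


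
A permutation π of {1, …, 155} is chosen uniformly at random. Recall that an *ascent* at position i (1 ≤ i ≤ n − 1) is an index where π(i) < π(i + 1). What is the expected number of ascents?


Write X = Σ X_I over i = 1, …, 154, with X_I the indicator of one ascent.
There are 154 indicators.
For each fixed i, the pair (π(i), π(i+1)) is a uniformly random ordered pair of distinct values from {1, …, 155}; by symmetry P[π(i) < π(i+1)] = 1/2.
By linearity: E[X] = 154 · (1/2) = (155 − 1) · (1/2) = 77 ≈ 77.000.

E[X] = 77 = 77.000.


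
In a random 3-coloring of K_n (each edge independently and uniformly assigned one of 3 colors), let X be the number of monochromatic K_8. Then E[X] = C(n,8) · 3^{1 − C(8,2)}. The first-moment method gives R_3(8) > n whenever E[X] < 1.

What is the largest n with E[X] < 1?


We need C(n, 8) · 3^{1 − 28} < 1, i.e. C(n, 8) < 3^{28 − 1} = 7625597484987.
Check values of n near the boundary:
  n = 152: C(152, 8) = 5859727868575; 5859727868575 < 7625597484987? YES
  n = 153: C(153, 8) = 6183023199255; 6183023199255 < 7625597484987? YES
  n = 154: C(154, 8) = 6521818990995; 6521818990995 < 7625597484987? YES
  n = 155: C(155, 8) = 6876747915675; 6876747915675 < 7625597484987? YES
  n = 156: C(156, 8) = 7248464019225; 7248464019225 < 7625597484987? YES
  n = 157: C(157, 8) = 7637643295425; 7637643295425 < 7625597484987? NO
The largest n with C(n, 8) < 7625597484987 is n = 156 (where E[X] = 805384891025/847288609443 ≈ 0.950544). Hence R_3(8) > 156, i.e. R_3(8) ≥ 157.

Largest n = 156; hence R_3(8) > 156.


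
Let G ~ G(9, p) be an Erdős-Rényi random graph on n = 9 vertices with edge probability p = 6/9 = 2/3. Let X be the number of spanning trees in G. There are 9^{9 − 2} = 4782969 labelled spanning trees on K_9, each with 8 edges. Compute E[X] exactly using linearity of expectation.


K_9 has 9^{9 − 2} = 4782969 labelled spanning trees.
For each such spanning tree H, let X_H = 1 if all 8 edges of H are present in G. Then P[X_H = 1] = p^{8} = (2/3)^{8} = 256/6561.
Summing the indicators: E[X] = Σ_H E[X_H] = 4782969 · p^{8} = 4782969 · 256/6561 = 186624.
Numerically: E[X] ≈ 186624.

E[X] = 4782969 · (2/3)^{8} = 186624 ≈ 186624.


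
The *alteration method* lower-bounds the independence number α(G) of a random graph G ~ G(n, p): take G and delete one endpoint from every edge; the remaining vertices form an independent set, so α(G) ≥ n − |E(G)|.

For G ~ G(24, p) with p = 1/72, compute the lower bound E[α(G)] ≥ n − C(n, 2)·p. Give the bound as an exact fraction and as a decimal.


E[|E(G)|] = C(24, 2)·p = 276 · (1/72) = 23/6.
E[α(G)] ≥ n − E[|E(G)|] = 24 − 23/6 = 121/6.
Numerically: ≈ 20.166667.
(This is only a lower bound; the true E[α(G)] may be larger.)

E[α(G)] ≥ 121/6 ≈ 20.166667.


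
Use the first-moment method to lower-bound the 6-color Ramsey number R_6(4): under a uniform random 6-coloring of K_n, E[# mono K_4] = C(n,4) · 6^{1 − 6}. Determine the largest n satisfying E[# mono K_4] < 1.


We need C(n, 4) · 6^{1 − 6} < 1, i.e. C(n, 4) < 6^{6 − 1} = 7776.
Check values of n near the boundary:
  n = 21: C(21, 4) = 5985; 5985 < 7776? YES
  n = 22: C(22, 4) = 7315; 7315 < 7776? YES
  n = 23: C(23, 4) = 8855; 8855 < 7776? NO
  n = 24: C(24, 4) = 10626; 10626 < 7776? NO
The largest n with C(n, 4) < 7776 is n = 22 (where E[X] = 7315/7776 ≈ 0.9407). Hence R_6(4) > 22, i.e. R_6(4) ≥ 23.

Largest n = 22; hence R_6(4) > 22.


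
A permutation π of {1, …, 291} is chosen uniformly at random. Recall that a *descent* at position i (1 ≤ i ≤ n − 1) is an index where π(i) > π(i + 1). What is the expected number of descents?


Write X = Σ X_I over i = 1, …, 290, with X_I the indicator of one descent.
There are 290 indicators.
For each fixed i, the pair (π(i), π(i+1)) is a uniformly random ordered pair of distinct values from {1, …, 291}; by symmetry P[π(i) > π(i+1)] = 1/2.
By linearity: E[X] = 290 · (1/2) = (291 − 1) · (1/2) = 145 ≈ 145.00000.

E[X] = 145 = 145.00000.


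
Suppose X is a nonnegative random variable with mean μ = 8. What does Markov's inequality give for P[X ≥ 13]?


μ = E[X] = 8, a = 13.
Markov: P[X ≥ 13] ≤ μ/a = (8)/13 = 8/13.
Numerically: ≈ 0.615385.
(Since a = 13 > μ = 8.000000, the bound 8/13 is < 1 and informative.)

P[X ≥ 13] ≤ 8/13 ≈ 0.615385.


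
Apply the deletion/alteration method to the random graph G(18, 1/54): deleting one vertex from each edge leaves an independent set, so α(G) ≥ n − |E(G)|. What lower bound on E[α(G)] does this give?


E[|E(G)|] = C(18, 2)·p = 153 · (1/54) = 17/6.
E[α(G)] ≥ n − E[|E(G)|] = 18 − 17/6 = 91/6.
Numerically: ≈ 15.167.
(This is only a lower bound; the true E[α(G)] may be larger.)

E[α(G)] ≥ 91/6 ≈ 15.167.


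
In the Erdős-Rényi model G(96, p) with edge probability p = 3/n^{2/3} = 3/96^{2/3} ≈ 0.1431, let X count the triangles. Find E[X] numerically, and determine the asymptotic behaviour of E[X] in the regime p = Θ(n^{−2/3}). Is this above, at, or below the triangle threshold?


Number of potential triangles: C(96, 3) = 142880.
Each occurs with probability p³ ≈ (0.1431)³ ≈ 2.929688e-03.
By linearity: E[X] = C(96, 3)·p³ ≈ 142880 · 2.929688e-03 ≈ 418.5938.
Since α = 2/3 < 1, p = c/n^{2/3} ≫ 1/n is above the triangle threshold p ~ 1/n. Asymptotically E[X] ~ (c³/6)·n^{3(1−α)} = (3³/6)·n^{1} → ∞; triangles are abundant w.h.p.

E[X] ≈ 418.5938; in regime p = Θ(1/n^{2/3}) E[X] diverges (above the triangle threshold p ~ 1/n).


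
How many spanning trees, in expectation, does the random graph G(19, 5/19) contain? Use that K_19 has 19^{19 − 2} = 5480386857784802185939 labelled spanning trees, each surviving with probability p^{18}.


K_19 has 19^{19 − 2} = 5480386857784802185939 labelled spanning trees.
For each such spanning tree H, let X_H = 1 if all 18 edges of H are present in G. Then P[X_H = 1] = p^{18} = (5/19)^{18} = 3814697265625/104127350297911241532841.
By linearity of expectation: E[X] = Σ_H E[X_H] = 5480386857784802185939 · p^{18} = 5480386857784802185939 · 3814697265625/104127350297911241532841 = 3814697265625/19.
Numerically: E[X] ≈ 2.01e+11.

E[X] = 5480386857784802185939 · (5/19)^{18} = 3814697265625/19 ≈ 2.01e+11.


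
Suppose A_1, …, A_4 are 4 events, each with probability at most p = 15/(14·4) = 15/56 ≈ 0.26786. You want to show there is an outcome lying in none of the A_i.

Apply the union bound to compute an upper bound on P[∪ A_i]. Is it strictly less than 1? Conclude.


Union bound: P[∪_{i=1}^{4} A_i] ≤ Σ_i P[A_i] ≤ 4·p = 4·(15/56) = 15/14.
Numerically: 15/14 ≈ 1.07143.
Is 15/14 < 1? NO.
Since the bound 15/14 is ≥ 1, the union bound is uninformative here; it does NOT by itself certify existence.

4·p = 15/14 ≈ 1.07143; existence NOT certified by the union bound.


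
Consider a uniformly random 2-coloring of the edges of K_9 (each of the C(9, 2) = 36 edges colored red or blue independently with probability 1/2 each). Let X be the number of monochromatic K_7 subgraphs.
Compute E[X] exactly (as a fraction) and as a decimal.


Let X = Σ_S X_S over the C(9, 7) = 36 subsets S of size 7, where X_S = 1 if the K_7 on S is monochromatic.
For a fixed S, the K_7 on S has C(7, 2) = 21 edges. P[all 21 edges red] = (1/2)^21, and likewise for blue, so P[monochromatic] = 2·(1/2)^21 = 2^{1 − 21} = 1/1048576.
By linearity of expectation: E[X] = C(9, 7) · 2^{1 − 21} = 36 · 1/1048576 = 9/262144.
Numerically: E[X] ≈ 0.000034.

E[X] = C(9,7)·2^(1−C(7,2)) = 9/262144 ≈ 0.000034.


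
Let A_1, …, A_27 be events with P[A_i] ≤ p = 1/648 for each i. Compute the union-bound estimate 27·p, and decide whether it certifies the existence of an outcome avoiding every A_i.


Union bound: P[∪_{i=1}^{27} A_i] ≤ Σ_i P[A_i] ≤ 27·p = 27·(1/648) = 1/24.
Numerically: 1/24 ≈ 0.041667.
Is 1/24 < 1? YES.
Since P[∪ A_i] ≤ 1/24 < 1, the complement has P[∩ A_i^c] ≥ 1 − 1/24 = 23/24 > 0, so some outcome avoids every A_i.

27·p = 1/24 ≈ 0.041667; existence CERTIFIED by the union bound.


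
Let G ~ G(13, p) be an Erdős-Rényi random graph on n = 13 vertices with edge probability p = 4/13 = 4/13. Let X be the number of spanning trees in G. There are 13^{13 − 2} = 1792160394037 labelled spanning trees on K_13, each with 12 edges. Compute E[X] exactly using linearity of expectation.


K_13 has 13^{13 − 2} = 1792160394037 labelled spanning trees.
For each such spanning tree H, let X_H = 1 if all 12 edges of H are present in G. Then P[X_H = 1] = p^{12} = (4/13)^{12} = 16777216/23298085122481.
By linearity of expectation: E[X] = Σ_H E[X_H] = 1792160394037 · p^{12} = 1792160394037 · 16777216/23298085122481 = 16777216/13.
Numerically: E[X] ≈ 1.29e+06.

E[X] = 1792160394037 · (4/13)^{12} = 16777216/13 ≈ 1.29e+06.


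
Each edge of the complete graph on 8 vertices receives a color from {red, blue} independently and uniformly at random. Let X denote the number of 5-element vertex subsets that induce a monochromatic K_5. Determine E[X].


Let X = Σ_S X_S over the C(8, 5) = 56 subsets S of size 5, where X_S = 1 if the K_5 on S is monochromatic.
For a fixed S, the K_5 on S has C(5, 2) = 10 edges. P[all 10 edges red] = (1/2)^10, and likewise for blue, so P[monochromatic] = 2·(1/2)^10 = 2^{1 − 10} = 1/512.
By linearity: E[X] = C(8, 5) · 2^{1 − 10} = 56 · 1/512 = 7/64.
Numerically: E[X] ≈ 0.109.

E[X] = C(8,5)·2^(1−C(5,2)) = 7/64 ≈ 0.109.


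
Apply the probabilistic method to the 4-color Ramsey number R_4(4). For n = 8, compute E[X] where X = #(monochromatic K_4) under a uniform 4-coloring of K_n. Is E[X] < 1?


E[X] = C(8, 4) · 4^{1 − 6} = 70 · 4^{−5} = 70/1024.
As a reduced fraction: E[X] = 35/512 ≈ 0.0683594.
Is E[X] < 1? YES.
Since E[X] < 1, there exists a 4-coloring of K_{8} with no monochromatic K_4; hence R_4(4) > 8.

E[X] = 35/512 ≈ 0.0683594; E[X] < 1, so R_4(4) > 8.


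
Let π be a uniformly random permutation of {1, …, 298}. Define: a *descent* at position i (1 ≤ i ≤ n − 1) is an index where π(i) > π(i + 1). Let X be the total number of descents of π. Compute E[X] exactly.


Write X = Σ X_I over i = 1, …, 297, with X_I the indicator of one descent.
There are 297 indicators.
For each fixed i, the pair (π(i), π(i+1)) is a uniformly random ordered pair of distinct values from {1, …, 298}; by symmetry P[π(i) > π(i+1)] = 1/2.
By linearity: E[X] = 297 · (1/2) = (298 − 1) · (1/2) = 297/2 ≈ 148.5000.

E[X] = 297/2 = 148.5000.


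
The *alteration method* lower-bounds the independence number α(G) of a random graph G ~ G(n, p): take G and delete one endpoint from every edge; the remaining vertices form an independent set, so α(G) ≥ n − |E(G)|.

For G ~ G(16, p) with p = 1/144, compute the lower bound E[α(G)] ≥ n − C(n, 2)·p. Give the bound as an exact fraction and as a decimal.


E[|E(G)|] = C(16, 2)·p = 120 · (1/144) = 5/6.
E[α(G)] ≥ n − E[|E(G)|] = 16 − 5/6 = 91/6.
Numerically: ≈ 15.166667.
(This is only a lower bound; the true E[α(G)] may be larger.)

E[α(G)] ≥ 91/6 ≈ 15.166667.


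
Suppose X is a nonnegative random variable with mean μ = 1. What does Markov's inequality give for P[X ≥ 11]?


μ = E[X] = 1, a = 11.
Markov: P[X ≥ 11] ≤ μ/a = (1)/11 = 1/11.
Numerically: ≈ 0.09091.
(Since a = 11 > μ = 1.00000, the bound 1/11 is < 1 and informative.)

P[X ≥ 11] ≤ 1/11 ≈ 0.09091.


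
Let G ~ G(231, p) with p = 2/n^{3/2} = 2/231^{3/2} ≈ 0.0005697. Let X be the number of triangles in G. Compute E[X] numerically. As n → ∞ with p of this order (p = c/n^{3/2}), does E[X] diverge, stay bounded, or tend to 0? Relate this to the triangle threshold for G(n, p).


Number of potential triangles: C(231, 3) = 2027795.
Each occurs with probability p³ ≈ (0.0005697)³ ≈ 1.848571e-10.
By linearity: E[X] = C(231, 3)·p³ ≈ 2027795 · 1.848571e-10 ≈ 0.0004.
Since α = 3/2 > 1, p = c/n^{3/2} = o(1/n) is below the triangle threshold p ~ 1/n. Asymptotically E[X] ~ (c³/6)·n^{3(1−α)} = (2³/6)·n^{-1.5} → 0, so by Markov's inequality G has no triangles w.h.p.

E[X] ≈ 0.0004; in regime p = Θ(1/n^{3/2}) E[X] tends to 0 (below the triangle threshold p ~ 1/n).


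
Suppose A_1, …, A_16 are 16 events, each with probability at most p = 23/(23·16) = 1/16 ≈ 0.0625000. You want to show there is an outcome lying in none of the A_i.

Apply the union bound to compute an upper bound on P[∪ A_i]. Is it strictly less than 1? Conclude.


Union bound: P[∪_{i=1}^{16} A_i] ≤ Σ_i P[A_i] ≤ 16·p = 16·(1/16) = 1.
Numerically: 1 ≈ 1.0000000.
Is 1 < 1? NO.
Since the bound 1 is ≥ 1, the union bound is uninformative here; it does NOT by itself certify existence.

16·p = 1 ≈ 1.0000000; existence NOT certified by the union bound.


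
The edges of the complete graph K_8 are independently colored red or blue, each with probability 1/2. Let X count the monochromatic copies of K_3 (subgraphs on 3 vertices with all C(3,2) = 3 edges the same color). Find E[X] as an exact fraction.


Let X = Σ_S X_S over the C(8, 3) = 56 subsets S of size 3, where X_S = 1 if the K_3 on S is monochromatic.
For a fixed S, the K_3 on S has C(3, 2) = 3 edges. P[all 3 edges red] = (1/2)^3, and likewise for blue, so P[monochromatic] = 2·(1/2)^3 = 2^{1 − 3} = 1/4.
By linearity of expectation: E[X] = C(8, 3) · 2^{1 − 3} = 56 · 1/4 = 14.
Numerically: E[X] ≈ 14.000000.

E[X] = C(8,3)·2^(1−C(3,2)) = 14 ≈ 14.000000.


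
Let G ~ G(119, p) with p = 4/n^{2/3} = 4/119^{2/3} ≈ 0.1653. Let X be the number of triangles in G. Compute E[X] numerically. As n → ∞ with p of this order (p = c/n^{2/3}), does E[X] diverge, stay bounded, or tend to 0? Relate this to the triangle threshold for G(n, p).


Number of potential triangles: C(119, 3) = 273819.
Each occurs with probability p³ ≈ (0.1653)³ ≈ 4.519455e-03.
By linearity: E[X] = C(119, 3)·p³ ≈ 273819 · 4.519455e-03 ≈ 1237.5126.
Since α = 2/3 < 1, p = c/n^{2/3} ≫ 1/n is above the triangle threshold p ~ 1/n. Asymptotically E[X] ~ (c³/6)·n^{3(1−α)} = (4³/6)·n^{1} → ∞; triangles are abundant w.h.p.

E[X] ≈ 1237.5126; in regime p = Θ(1/n^{2/3}) E[X] diverges (above the triangle threshold p ~ 1/n).


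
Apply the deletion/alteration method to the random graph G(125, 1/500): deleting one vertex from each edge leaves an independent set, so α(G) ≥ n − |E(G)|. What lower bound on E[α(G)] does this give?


E[|E(G)|] = C(125, 2)·p = 7750 · (1/500) = 31/2.
E[α(G)] ≥ n − E[|E(G)|] = 125 − 31/2 = 219/2.
Numerically: ≈ 109.500.
(This is only a lower bound; the true E[α(G)] may be larger.)

E[α(G)] ≥ 219/2 ≈ 109.500.


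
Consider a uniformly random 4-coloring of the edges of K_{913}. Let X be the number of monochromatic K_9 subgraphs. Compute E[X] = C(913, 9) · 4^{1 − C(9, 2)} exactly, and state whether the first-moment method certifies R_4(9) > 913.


E[X] = C(913, 9) · 4^{1 − 36} = 1167605542753639808390 · 4^{−35} = 1167605542753639808390/1180591620717411303424.
As a reduced fraction: E[X] = 583802771376819904195/590295810358705651712 ≈ 0.989000.
Is E[X] < 1? YES.
Since E[X] < 1, there exists a 4-coloring of K_{913} with no monochromatic K_9; hence R_4(9) > 913.

E[X] = 583802771376819904195/590295810358705651712 ≈ 0.989000; E[X] < 1, so R_4(9) > 913.


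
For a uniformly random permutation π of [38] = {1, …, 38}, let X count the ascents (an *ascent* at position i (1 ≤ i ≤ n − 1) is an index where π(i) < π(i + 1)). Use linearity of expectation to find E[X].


Write X = Σ X_I over i = 1, …, 37, with X_I the indicator of one ascent.
There are 37 indicators.
For each fixed i, the pair (π(i), π(i+1)) is a uniformly random ordered pair of distinct values from {1, …, 38}; by symmetry P[π(i) < π(i+1)] = 1/2.
By linearity: E[X] = 37 · (1/2) = (38 − 1) · (1/2) = 37/2 ≈ 18.50000.

E[X] = 37/2 = 18.50000.


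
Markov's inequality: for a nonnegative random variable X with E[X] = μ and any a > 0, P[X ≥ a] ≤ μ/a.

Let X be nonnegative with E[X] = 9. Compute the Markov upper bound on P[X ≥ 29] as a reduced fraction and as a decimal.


μ = E[X] = 9, a = 29.
Markov: P[X ≥ 29] ≤ μ/a = (9)/29 = 9/29.
Numerically: ≈ 0.3103.
(Since a = 29 > μ = 9.0000, the bound 9/29 is < 1 and informative.)

P[X ≥ 29] ≤ 9/29 ≈ 0.3103.


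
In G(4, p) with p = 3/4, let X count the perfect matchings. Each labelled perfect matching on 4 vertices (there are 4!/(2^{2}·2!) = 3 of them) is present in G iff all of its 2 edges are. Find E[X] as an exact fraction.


K_4 has 4!/(2^{2}·2!) = 3 labelled perfect matchings.
For each such perfect matching H, let X_H = 1 if all 2 edges of H are present in G. Then P[X_H = 1] = p^{2} = (3/4)^{2} = 9/16.
By linearity of expectation: E[X] = Σ_H E[X_H] = 3 · p^{2} = 3 · 9/16 = 27/16.
Numerically: E[X] ≈ 1.6875.

E[X] = 3 · (3/4)^{2} = 27/16 ≈ 1.6875.


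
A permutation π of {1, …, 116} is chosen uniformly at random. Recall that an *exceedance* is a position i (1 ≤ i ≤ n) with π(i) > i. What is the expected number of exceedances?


Write X = Σ_{i=1}^{116} X_i, where X_i = 1_{π(i) > i}.
For each fixed i, π(i) is uniform over {1, …, 116} (marginal of a uniform permutation), so P[π(i) > i] = (n − i)/n. Summing: Σ_{i=1}^{116} (n − i)/n = (0 + 1 + … + 115)/116 = 116(116 − 1)/(2·116) = (116 − 1)/2.
Hence E[X] = Σ_{i=1}^{116} (116 − i)/116 = 115/2 ≈ 57.500000.

E[X] = 115/2 = 57.500000.


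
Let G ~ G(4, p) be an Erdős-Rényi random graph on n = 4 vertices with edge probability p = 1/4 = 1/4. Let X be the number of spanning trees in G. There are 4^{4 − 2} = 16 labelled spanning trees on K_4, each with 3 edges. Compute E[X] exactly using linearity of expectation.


K_4 has 4^{4 − 2} = 16 labelled spanning trees.
For each such spanning tree H, let X_H = 1 if all 3 edges of H are present in G. Then P[X_H = 1] = p^{3} = (1/4)^{3} = 1/64.
Summing the indicators: E[X] = Σ_H E[X_H] = 16 · p^{3} = 16 · 1/64 = 1/4.
Numerically: E[X] ≈ 0.25.

E[X] = 16 · (1/4)^{3} = 1/4 ≈ 0.25.


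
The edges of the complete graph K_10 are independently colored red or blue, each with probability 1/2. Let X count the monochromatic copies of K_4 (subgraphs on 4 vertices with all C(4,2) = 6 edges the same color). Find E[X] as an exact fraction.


Let X = Σ_S X_S over the C(10, 4) = 210 subsets S of size 4, where X_S = 1 if the K_4 on S is monochromatic.
For a fixed S, the K_4 on S has C(4, 2) = 6 edges. P[all 6 edges red] = (1/2)^6, and likewise for blue, so P[monochromatic] = 2·(1/2)^6 = 2^{1 − 6} = 1/32.
By linearity of expectation: E[X] = C(10, 4) · 2^{1 − 6} = 210 · 1/32 = 105/16.
Numerically: E[X] ≈ 6.562.

E[X] = C(10,4)·2^(1−C(4,2)) = 105/16 ≈ 6.562.
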